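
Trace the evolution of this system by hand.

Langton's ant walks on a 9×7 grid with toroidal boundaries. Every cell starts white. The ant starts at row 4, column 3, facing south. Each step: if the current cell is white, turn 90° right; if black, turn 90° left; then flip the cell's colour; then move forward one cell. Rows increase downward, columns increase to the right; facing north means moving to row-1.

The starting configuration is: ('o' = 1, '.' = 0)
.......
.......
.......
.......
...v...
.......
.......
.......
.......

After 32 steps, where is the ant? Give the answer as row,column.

0) .......
.......
.......
.......
...v...
.......
.......
.......
.......
1) .......
.......
.......
.......
..<o...
.......
.......
.......
.......
2) .......
.......
.......
..^....
..oo...
.......
.......
.......
.......
3) .......
.......
.......
..o>...
..oo...
.......
.......
.......
.......
4) .......
.......
.......
..oo...
..ov...
.......
.......
.......
.......
5) .......
.......
.......
..oo...
..o.>..
.......
.......
.......
.......
6) .......
.......
.......
..oo...
..o.o..
....v..
.......
.......
.......
7) .......
.......
.......
..oo...
..o.o..
...<o..
.......
.......
.......
8) .......
.......
.......
..oo...
..o^o..
...oo..
.......
.......
.......
9) .......
.......
.......
..oo...
..oo>..
...oo..
.......
.......
.......
10) .......
.......
.......
..oo^..
..oo...
...oo..
.......
.......
.......
11) .......
.......
.......
..ooo>.
..oo...
...oo..
.......
.......
.......
12) .......
.......
.......
..oooo.
..oo.v.
...oo..
.......
.......
.......
13) .......
.......
.......
..oooo.
..oo<o.
...oo..
.......
.......
.......
14) .......
.......
.......
..oo^o.
..oooo.
...oo..
.......
.......
.......
15) .......
.......
.......
..o<.o.
..oooo.
...oo..
.......
.......
.......
16) .......
.......
.......
..o..o.
..ovoo.
...oo..
.......
.......
.......
17) .......
.......
.......
..o..o.
..o.>o.
...oo..
.......
.......
.......
18) .......
.......
.......
..o.^o.
..o..o.
...oo..
.......
.......
.......
19) .......
.......
.......
..o.o>.
..o..o.
...oo..
.......
.......
.......
20) .......
.......
.....^.
..o.o..
..o..o.
...oo..
.......
.......
.......
21) .......
.......
.....o>
..o.o..
..o..o.
...oo..
.......
.......
.......
22) .......
.......
.....oo
..o.o.v
..o..o.
...oo..
.......
.......
.......
23) .......
.......
.....oo
..o.o<o
..o..o.
...oo..
.......
.......
.......
24) .......
.......
.....^o
..o.ooo
..o..o.
...oo..
.......
.......
.......
25) .......
.......
....<.o
..o.ooo
..o..o.
...oo..
.......
.......
.......
26) .......
....^..
....o.o
..o.ooo
..o..o.
...oo..
.......
.......
.......
27) .......
....o>.
....o.o
..o.ooo
..o..o.
...oo..
.......
.......
.......
28) .......
....oo.
....ovo
..o.ooo
..o..o.
...oo..
.......
.......
.......
29) .......
....oo.
....<oo
..o.ooo
..o..o.
...oo..
.......
.......
.......
30) .......
....oo.
.....oo
..o.voo
..o..o.
...oo..
.......
.......
.......
31) .......
....oo.
.....oo
..o..>o
..o..o.
...oo..
.......
.......
.......
32) .......
....oo.
.....^o
..o...o
..o..o.
...oo..
.......
.......
.......

2,5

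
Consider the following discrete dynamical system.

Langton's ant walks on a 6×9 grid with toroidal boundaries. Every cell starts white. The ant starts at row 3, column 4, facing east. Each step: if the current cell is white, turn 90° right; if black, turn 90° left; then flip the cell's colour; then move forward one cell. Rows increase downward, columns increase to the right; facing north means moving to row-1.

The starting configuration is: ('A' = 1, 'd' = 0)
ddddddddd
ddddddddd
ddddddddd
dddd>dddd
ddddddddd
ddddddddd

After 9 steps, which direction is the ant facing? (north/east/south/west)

north

step 0: ddddddddd
ddddddddd
ddddddddd
dddd>dddd
ddddddddd
ddddddddd
step 1: ddddddddd
ddddddddd
ddddddddd
ddddAdddd
ddddvdddd
ddddddddd
step 2: ddddddddd
ddddddddd
ddddddddd
ddddAdddd
ddd<Adddd
ddddddddd
step 3: ddddddddd
ddddddddd
ddddddddd
ddd^Adddd
dddAAdddd
ddddddddd
step 4: ddddddddd
ddddddddd
ddddddddd
dddA>dddd
dddAAdddd
ddddddddd
step 5: ddddddddd
ddddddddd
dddd^dddd
dddAddddd
dddAAdddd
ddddddddd
step 6: ddddddddd
ddddddddd
ddddA>ddd
dddAddddd
dddAAdddd
ddddddddd
step 7: ddddddddd
ddddddddd
ddddAAddd
dddAdvddd
dddAAdddd
ddddddddd
step 8: ddddddddd
ddddddddd
ddddAAddd
dddA<Addd
dddAAdddd
ddddddddd
step 9: ddddddddd
ddddddddd
dddd^Addd
dddAAAddd
dddAAdddd
ddddddddd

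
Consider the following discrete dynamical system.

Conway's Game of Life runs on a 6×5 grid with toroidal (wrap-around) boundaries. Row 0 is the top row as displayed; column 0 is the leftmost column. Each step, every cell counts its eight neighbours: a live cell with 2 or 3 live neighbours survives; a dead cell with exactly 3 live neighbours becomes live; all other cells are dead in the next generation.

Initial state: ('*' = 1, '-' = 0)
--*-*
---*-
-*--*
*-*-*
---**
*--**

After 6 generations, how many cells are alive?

0) --*-*
---*-
-*--*
*-*-*
---**
*--**
1) *-*--
*-***
-**-*
-**--
-**--
*-*--
2) *-*--
-----
----*
-----
*--*-
*-**-
3) --***
-----
-----
----*
-***-
*-**-
4) -**-*
---*-
-----
--**-
**---
*----
5) *****
--**-
--**-
-**--
***-*
--*-*
6) *----
*----
-----
----*
----*
-----

4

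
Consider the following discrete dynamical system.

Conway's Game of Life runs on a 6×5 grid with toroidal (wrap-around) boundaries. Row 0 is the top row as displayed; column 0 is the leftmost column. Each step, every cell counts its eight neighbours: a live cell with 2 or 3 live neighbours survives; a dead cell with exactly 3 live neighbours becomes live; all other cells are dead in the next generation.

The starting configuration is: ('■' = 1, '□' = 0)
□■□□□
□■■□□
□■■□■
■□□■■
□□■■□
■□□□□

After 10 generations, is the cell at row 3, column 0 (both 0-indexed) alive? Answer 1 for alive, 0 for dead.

1

step 0: □■□□□
□■■□□
□■■□■
■□□■■
□□■■□
■□□□□
step 1: ■■■□□
□□□■□
□□□□■
■□□□□
■■■■□
□■■□□
step 2: ■□□■□
■■■■■
□□□□■
■□■■□
■□□■■
□□□□■
step 3: □□□□□
□■■□□
□□□□□
■■■□□
■■■□□
□□□□□
step 4: □□□□□
□□□□□
■□□□□
■□■□□
■□■□□
□■□□□
step 5: □□□□□
□□□□□
□■□□□
■□□□■
■□■□□
□■□□□
step 6: □□□□□
□□□□□
■□□□□
■□□□■
■□□□■
□■□□□
step 7: □□□□□
□□□□□
■□□□■
□■□□□
□■□□■
■□□□□
step 8: □□□□□
□□□□□
■□□□□
□■□□■
□■□□□
■□□□□
step 9: □□□□□
□□□□□
■□□□□
□■□□□
□■□□□
□□□□□
step 10: □□□□□
□□□□□
□□□□□
■■□□□
□□□□□
□□□□□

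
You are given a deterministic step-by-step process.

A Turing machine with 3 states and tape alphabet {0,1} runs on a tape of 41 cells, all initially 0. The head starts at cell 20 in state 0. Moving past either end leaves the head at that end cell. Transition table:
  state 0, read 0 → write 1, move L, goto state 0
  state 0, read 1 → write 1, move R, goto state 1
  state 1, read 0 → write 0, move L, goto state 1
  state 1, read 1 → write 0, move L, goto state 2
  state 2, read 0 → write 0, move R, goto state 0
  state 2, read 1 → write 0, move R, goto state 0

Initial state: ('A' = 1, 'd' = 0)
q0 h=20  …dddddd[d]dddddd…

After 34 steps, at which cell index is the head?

1

gen 0: q0 h=20  …dddddd[d]dddddd…
gen 1: q0 h=19  …dddddd[d]Addddd…
gen 2: q0 h=18  …dddddd[d]AAdddd…
gen 3: q0 h=17  …dddddd[d]AAAddd…
gen 4: q0 h=16  …dddddd[d]AAAAdd…
gen 5: q0 h=15  …dddddd[d]AAAAAd…
gen 6: q0 h=14  …dddddd[d]AAAAAA…
gen 7: q0 h=13  …dddddd[d]AAAAAA…
gen 8: q0 h=12  …dddddd[d]AAAAAA…
gen 9: q0 h=11  …dddddd[d]AAAAAA…
gen 10: q0 h=10  …dddddd[d]AAAAAA…
gen 11: q0 h= 9  …dddddd[d]AAAAAA…
gen 12: q0 h= 8  …dddddd[d]AAAAAA…
gen 13: q0 h= 7  …dddddd[d]AAAAAA…
gen 14: q0 h= 6  |dddddd[d]AAAAAA…
gen 15: q0 h= 5  |ddddd[d]AAAAAA…
gen 16: q0 h= 4  |dddd[d]AAAAAA…
gen 17: q0 h= 3  |ddd[d]AAAAAA…
gen 18: q0 h= 2  |dd[d]AAAAAA…
gen 19: q0 h= 1  |d[d]AAAAAA…
gen 20: q0 h= 0  |[d]AAAAAA…
gen 21: q0 h= 0  |[A]AAAAAA…
gen 22: q1 h= 1  |A[A]AAAAAA…
gen 23: q2 h= 0  |[A]dAAAAA…
gen 24: q0 h= 1  |d[d]AAAAAA…
gen 25: q0 h= 0  |[d]AAAAAA…
gen 26: q0 h= 0  |[A]AAAAAA…
gen 27: q1 h= 1  |A[A]AAAAAA…
gen 28: q2 h= 0  |[A]dAAAAA…
gen 29: q0 h= 1  |d[d]AAAAAA…
gen 30: q0 h= 0  |[d]AAAAAA…
gen 31: q0 h= 0  |[A]AAAAAA…
gen 32: q1 h= 1  |A[A]AAAAAA…
gen 33: q2 h= 0  |[A]dAAAAA…
gen 34: q0 h= 1  |d[d]AAAAAA…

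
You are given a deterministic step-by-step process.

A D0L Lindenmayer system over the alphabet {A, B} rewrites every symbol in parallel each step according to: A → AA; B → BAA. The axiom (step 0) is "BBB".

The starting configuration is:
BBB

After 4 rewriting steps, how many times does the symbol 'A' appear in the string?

t=0: BBB
t=1: BAABAABAA
t=2: BAAAAAABAAAAAABAAAAAA
t=3: BAAAAAAAAAAAAAABAAAAAAAAAAAAAABAAAAAAAAAAAAAA
t=4: BAAAAAAAAAAAAAAAAAAAAAAAAAAAAAABAAAAAAAAAAAAAAAAAAAAAAAAAAAAAABAAAAAAAAAAAAAAAAAAAAAAAAAAAAAA

90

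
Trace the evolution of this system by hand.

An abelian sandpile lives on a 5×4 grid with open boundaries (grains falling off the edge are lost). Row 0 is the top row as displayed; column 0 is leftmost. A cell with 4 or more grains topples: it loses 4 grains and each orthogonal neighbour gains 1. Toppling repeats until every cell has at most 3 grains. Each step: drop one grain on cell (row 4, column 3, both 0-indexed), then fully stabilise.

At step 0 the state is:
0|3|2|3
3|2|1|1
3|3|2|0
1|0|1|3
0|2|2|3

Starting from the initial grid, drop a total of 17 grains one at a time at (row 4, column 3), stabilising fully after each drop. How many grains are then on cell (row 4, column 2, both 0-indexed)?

t=0: 0|3|2|3
3|2|1|1
3|3|2|0
1|0|1|3
0|2|2|3
t=1: 0|3|2|3
3|2|1|1
3|3|2|1
1|0|2|0
0|2|3|1
t=2: 0|3|2|3
3|2|1|1
3|3|2|1
1|0|2|0
0|2|3|2
t=3: 0|3|2|3
3|2|1|1
3|3|2|1
1|0|2|0
0|2|3|3
t=4: 0|3|2|3
3|2|1|1
3|3|2|1
1|0|3|1
0|3|0|1
t=5: 0|3|2|3
3|2|1|1
3|3|2|1
1|0|3|1
0|3|0|2
t=6: 0|3|2|3
3|2|1|1
3|3|2|1
1|0|3|1
0|3|0|3
t=7: 0|3|2|3
3|2|1|1
3|3|2|1
1|0|3|2
0|3|1|0
t=8: 0|3|2|3
3|2|1|1
3|3|2|1
1|0|3|2
0|3|1|1
t=9: 0|3|2|3
3|2|1|1
3|3|2|1
1|0|3|2
0|3|1|2
t=10: 0|3|2|3
3|2|1|1
3|3|2|1
1|0|3|2
0|3|1|3
t=11: 0|3|2|3
3|2|1|1
3|3|2|1
1|0|3|3
0|3|2|0
t=12: 0|3|2|3
3|2|1|1
3|3|2|1
1|0|3|3
0|3|2|1
t=13: 0|3|2|3
3|2|1|1
3|3|2|1
1|0|3|3
0|3|2|2
t=14: 0|3|2|3
3|2|1|1
3|3|2|1
1|0|3|3
0|3|2|3
t=15: 0|3|2|3
3|2|1|1
3|3|3|2
1|2|1|1
1|0|1|2
t=16: 0|3|2|3
3|2|1|1
3|3|3|2
1|2|1|1
1|0|1|3
t=17: 0|3|2|3
3|2|1|1
3|3|3|2
1|2|1|2
1|0|2|0

2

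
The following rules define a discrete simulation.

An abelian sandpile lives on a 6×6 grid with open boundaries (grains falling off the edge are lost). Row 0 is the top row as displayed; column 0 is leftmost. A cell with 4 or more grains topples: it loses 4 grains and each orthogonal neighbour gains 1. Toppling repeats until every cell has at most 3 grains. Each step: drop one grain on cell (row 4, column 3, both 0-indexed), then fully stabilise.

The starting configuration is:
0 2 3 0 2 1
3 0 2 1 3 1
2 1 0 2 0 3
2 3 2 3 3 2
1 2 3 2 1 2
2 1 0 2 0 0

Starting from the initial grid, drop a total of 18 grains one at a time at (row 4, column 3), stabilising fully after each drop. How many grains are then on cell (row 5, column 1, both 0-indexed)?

3

gen 0: 0 2 3 0 2 1
3 0 2 1 3 1
2 1 0 2 0 3
2 3 2 3 3 2
1 2 3 2 1 2
2 1 0 2 0 0
gen 1: 0 2 3 0 2 1
3 0 2 1 3 1
2 1 0 2 0 3
2 3 2 3 3 2
1 2 3 3 1 2
2 1 0 2 0 0
gen 2: 0 2 3 0 2 1
3 0 2 1 3 1
2 2 1 3 1 3
3 1 1 2 0 3
2 0 2 2 3 2
2 2 1 3 0 0
gen 3: 0 2 3 0 2 1
3 0 2 1 3 1
2 2 1 3 1 3
3 1 1 2 0 3
2 0 2 3 3 2
2 2 1 3 0 0
gen 4: 0 2 3 0 2 1
3 0 2 1 3 1
2 2 1 3 1 3
3 1 1 3 1 3
2 0 3 2 0 3
2 2 2 0 2 0
gen 5: 0 2 3 0 2 1
3 0 2 1 3 1
2 2 1 3 1 3
3 1 1 3 1 3
2 0 3 3 0 3
2 2 2 0 2 0
gen 6: 0 2 3 0 2 1
3 0 2 2 3 1
2 2 2 0 2 3
3 1 3 1 2 3
2 1 0 2 1 3
2 2 3 1 2 0
gen 7: 0 2 3 0 2 1
3 0 2 2 3 1
2 2 2 0 2 3
3 1 3 1 2 3
2 1 0 3 1 3
2 2 3 1 2 0
gen 8: 0 2 3 0 2 1
3 0 2 2 3 1
2 2 2 0 2 3
3 1 3 2 2 3
2 1 1 0 2 3
2 2 3 2 2 0
gen 9: 0 2 3 0 2 1
3 0 2 2 3 1
2 2 2 0 2 3
3 1 3 2 2 3
2 1 1 1 2 3
2 2 3 2 2 0
gen 10: 0 2 3 0 2 1
3 0 2 2 3 1
2 2 2 0 2 3
3 1 3 2 2 3
2 1 1 2 2 3
2 2 3 2 2 0
gen 11: 0 2 3 0 2 1
3 0 2 2 3 1
2 2 2 0 2 3
3 1 3 2 2 3
2 1 1 3 2 3
2 2 3 2 2 0
gen 12: 0 2 3 0 2 1
3 0 2 2 3 1
2 2 2 0 2 3
3 1 3 3 2 3
2 1 2 0 3 3
2 2 3 3 2 0
gen 13: 0 2 3 0 2 1
3 0 2 2 3 1
2 2 2 0 2 3
3 1 3 3 2 3
2 1 2 1 3 3
2 2 3 3 2 0
gen 14: 0 2 3 0 2 1
3 0 2 2 3 1
2 2 2 0 2 3
3 1 3 3 2 3
2 1 2 2 3 3
2 2 3 3 2 0
gen 15: 0 2 3 0 2 1
3 0 2 2 3 1
2 2 2 0 2 3
3 1 3 3 2 3
2 1 2 3 3 3
2 2 3 3 2 0
gen 16: 0 2 3 0 3 1
3 0 2 3 0 3
2 2 3 2 1 1
3 2 1 3 3 2
2 2 2 1 0 2
2 3 1 3 1 2
gen 17: 0 2 3 0 3 1
3 0 2 3 0 3
2 2 3 2 1 1
3 2 1 3 3 2
2 2 2 2 0 2
2 3 1 3 1 2
gen 18: 0 2 3 0 3 1
3 0 2 3 0 3
2 2 3 2 1 1
3 2 1 3 3 2
2 2 2 3 0 2
2 3 1 3 1 2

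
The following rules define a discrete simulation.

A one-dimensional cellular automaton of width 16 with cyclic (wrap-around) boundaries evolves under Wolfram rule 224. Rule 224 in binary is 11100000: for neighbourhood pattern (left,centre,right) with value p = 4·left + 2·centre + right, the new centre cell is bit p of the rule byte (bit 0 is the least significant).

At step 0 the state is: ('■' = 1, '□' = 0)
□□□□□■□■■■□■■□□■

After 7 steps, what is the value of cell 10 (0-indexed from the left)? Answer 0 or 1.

k=0  □□□□□■□■■■□■■□□■
k=1  □□□□□□■□■■■□■□□□
k=2  □□□□□□□■□■■■□□□□
k=3  □□□□□□□□■□■■□□□□
k=4  □□□□□□□□□■□■□□□□
k=5  □□□□□□□□□□■□□□□□
k=6  □□□□□□□□□□□□□□□□
k=7  □□□□□□□□□□□□□□□□

0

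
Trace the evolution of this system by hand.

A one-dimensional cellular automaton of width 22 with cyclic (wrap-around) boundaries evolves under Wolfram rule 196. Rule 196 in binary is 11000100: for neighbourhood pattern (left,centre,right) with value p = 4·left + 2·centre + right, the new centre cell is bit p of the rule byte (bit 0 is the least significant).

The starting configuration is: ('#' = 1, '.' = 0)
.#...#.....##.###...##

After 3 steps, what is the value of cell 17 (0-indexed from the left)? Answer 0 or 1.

0

k=0  .#...#.....##.###...##
k=1  .#...#......#..##....#
k=2  .#...#......#...#....#
k=3  .#...#......#...#....#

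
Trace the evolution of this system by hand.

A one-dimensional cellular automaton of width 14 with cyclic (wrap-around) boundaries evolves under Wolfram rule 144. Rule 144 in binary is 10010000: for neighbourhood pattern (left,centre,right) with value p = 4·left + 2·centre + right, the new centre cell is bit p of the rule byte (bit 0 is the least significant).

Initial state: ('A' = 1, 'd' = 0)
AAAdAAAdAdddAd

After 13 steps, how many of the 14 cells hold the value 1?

3

0) AAAdAAAdAdddAd
1) dAdddAdddAdddd
2) ddAdddAdddAddd
3) dddAdddAdddAdd
4) ddddAdddAdddAd
5) dddddAdddAdddA
6) AdddddAdddAddd
7) dAdddddAdddAdd
8) ddAdddddAdddAd
9) dddAdddddAdddA
10) AdddAdddddAddd
11) dAdddAdddddAdd
12) ddAdddAdddddAd
13) dddAdddAdddddA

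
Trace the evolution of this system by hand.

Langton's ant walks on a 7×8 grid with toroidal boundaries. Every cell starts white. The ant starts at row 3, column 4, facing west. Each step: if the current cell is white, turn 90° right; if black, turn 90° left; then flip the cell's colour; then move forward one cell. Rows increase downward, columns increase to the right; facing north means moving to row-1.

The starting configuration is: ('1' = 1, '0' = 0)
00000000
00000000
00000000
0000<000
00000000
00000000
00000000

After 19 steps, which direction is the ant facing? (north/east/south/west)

south

[0] 00000000
00000000
00000000
0000<000
00000000
00000000
00000000
[1] 00000000
00000000
0000^000
00001000
00000000
00000000
00000000
[2] 00000000
00000000
00001>00
00001000
00000000
00000000
00000000
[3] 00000000
00000000
00001100
00001v00
00000000
00000000
00000000
[4] 00000000
00000000
00001100
0000<100
00000000
00000000
00000000
[5] 00000000
00000000
00001100
00000100
0000v000
00000000
00000000
[6] 00000000
00000000
00001100
00000100
000<1000
00000000
00000000
[7] 00000000
00000000
00001100
000^0100
00011000
00000000
00000000
[8] 00000000
00000000
00001100
0001>100
00011000
00000000
00000000
[9] 00000000
00000000
00001100
00011100
0001v000
00000000
00000000
[10] 00000000
00000000
00001100
00011100
00010>00
00000000
00000000
[11] 00000000
00000000
00001100
00011100
00010100
00000v00
00000000
[12] 00000000
00000000
00001100
00011100
00010100
0000<100
00000000
[13] 00000000
00000000
00001100
00011100
0001^100
00001100
00000000
[14] 00000000
00000000
00001100
00011100
00011>00
00001100
00000000
[15] 00000000
00000000
00001100
00011^00
00011000
00001100
00000000
[16] 00000000
00000000
00001100
0001<000
00011000
00001100
00000000
[17] 00000000
00000000
00001100
00010000
0001v000
00001100
00000000
[18] 00000000
00000000
00001100
00010000
00010>00
00001100
00000000
[19] 00000000
00000000
00001100
00010000
00010100
00001v00
00000000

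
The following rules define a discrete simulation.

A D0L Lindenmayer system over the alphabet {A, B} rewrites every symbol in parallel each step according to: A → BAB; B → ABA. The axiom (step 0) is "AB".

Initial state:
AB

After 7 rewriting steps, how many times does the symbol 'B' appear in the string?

0) AB
1) BABABA
2) ABABABABABABABABAB
3) BABABABABABABABABABABABABABABABABABABABABABABABABABABA
4) ABABABABABABABABABABABABABABABABABABABABABABABABABABABABAB…ABABABABABABABABABABABABABABABABABABABABABABABABABABABABAB  (len 162)
5) BABABABABABABABABABABABABABABABABABABABABABABABABABABABABA…BABABABABABABABABABABABABABABABABABABABABABABABABABABABABA  (len 486)
6) ABABABABABABABABABABABABABABABABABABABABABABABABABABABABAB…ABABABABABABABABABABABABABABABABABABABABABABABABABABABABAB  (len 1458)
7) BABABABABABABABABABABABABABABABABABABABABABABABABABABABABA…BABABABABABABABABABABABABABABABABABABABABABABABABABABABABA  (len 4374)

2187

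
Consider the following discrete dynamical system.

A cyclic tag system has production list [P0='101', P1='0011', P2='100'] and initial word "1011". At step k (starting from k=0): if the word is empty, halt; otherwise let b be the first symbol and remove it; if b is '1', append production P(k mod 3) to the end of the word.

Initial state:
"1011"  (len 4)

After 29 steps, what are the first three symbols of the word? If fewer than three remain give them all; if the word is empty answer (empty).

011

[0] "1011"  (len 4)
[1] "011101"  (len 6)
[2] "11101"  (len 5)
[3] "1101100"  (len 7)
[4] "101100101"  (len 9)
[5] "011001010011"  (len 12)
[6] "11001010011"  (len 11)
[7] "1001010011101"  (len 13)
[8] "0010100111010011"  (len 16)
[9] "010100111010011"  (len 15)
[10] "10100111010011"  (len 14)
[11] "01001110100110011"  (len 17)
[12] "1001110100110011"  (len 16)
[13] "001110100110011101"  (len 18)
[14] "01110100110011101"  (len 17)
[15] "1110100110011101"  (len 16)
[16] "110100110011101101"  (len 18)
[17] "101001100111011010011"  (len 21)
[18] "01001100111011010011100"  (len 23)
[19] "1001100111011010011100"  (len 22)
[20] "0011001110110100111000011"  (len 25)
[21] "011001110110100111000011"  (len 24)
[22] "11001110110100111000011"  (len 23)
[23] "10011101101001110000110011"  (len 26)
[24] "0011101101001110000110011100"  (len 28)
[25] "011101101001110000110011100"  (len 27)
[26] "11101101001110000110011100"  (len 26)
[27] "1101101001110000110011100100"  (len 28)
[28] "101101001110000110011100100101"  (len 30)
[29] "011010011100001100111001001010011"  (len 33)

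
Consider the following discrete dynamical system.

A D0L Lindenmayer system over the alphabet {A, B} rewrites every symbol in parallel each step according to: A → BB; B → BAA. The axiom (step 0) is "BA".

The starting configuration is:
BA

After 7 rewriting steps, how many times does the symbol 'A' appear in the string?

622

gen 0: BA
gen 1: BAABB
gen 2: BAABBBBBAABAA
gen 3: BAABBBBBAABAABAABAABAABBBBBAABBBB
gen 4: BAABBBBBAABAABAABAABAABBBBBAABBBBBAABBBBBAABBBBBAABBBBBAABAABAABAABAABBBBBAABAABAABAA
gen 5: BAABBBBBAABAABAABAABAABBBBBAABBBBBAABBBBBAABBBBBAABBBBBAAB…BBBBBAABBBBBAABBBBBAABAABAABAABAABBBBBAABBBBBAABBBBBAABBBB  (len 217)
gen 6: BAABBBBBAABAABAABAABAABBBBBAABBBBBAABBBBBAABBBBBAABBBBBAAB…ABAABBBBBAABAABAABAABAABBBBBAABAABAABAABAABBBBBAABAABAABAA  (len 557)
gen 7: BAABBBBBAABAABAABAABAABBBBBAABBBBBAABBBBBAABBBBBAABBBBBAAB…BBBBBAABBBBBAABBBBBAABAABAABAABAABBBBBAABBBBBAABBBBBAABBBB  (len 1425)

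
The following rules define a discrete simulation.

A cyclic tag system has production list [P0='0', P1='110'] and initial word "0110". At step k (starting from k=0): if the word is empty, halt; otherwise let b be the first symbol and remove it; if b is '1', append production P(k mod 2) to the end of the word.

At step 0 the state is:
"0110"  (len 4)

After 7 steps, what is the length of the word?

5

gen 0: "0110"  (len 4)
gen 1: "110"  (len 3)
gen 2: "10110"  (len 5)
gen 3: "01100"  (len 5)
gen 4: "1100"  (len 4)
gen 5: "1000"  (len 4)
gen 6: "000110"  (len 6)
gen 7: "00110"  (len 5)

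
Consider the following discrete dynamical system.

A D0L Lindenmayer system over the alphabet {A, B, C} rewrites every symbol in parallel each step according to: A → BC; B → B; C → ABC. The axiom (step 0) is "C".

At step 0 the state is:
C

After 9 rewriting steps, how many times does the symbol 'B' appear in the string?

142

k=0  C
k=1  ABC
k=2  BCBABC
k=3  BABCBBCBABC
k=4  BBCBABCBBABCBBCBABC
k=5  BBABCBBCBABCBBBCBABCBBABCBBCBABC
k=6  BBBCBABCBBABCBBCBABCBBBABCBBCBABCBBBCBABCBBABCBBCBABC
k=7  BBBABCBBCBABCBBBCBABCBBABCBBCBABCBBBBCBABCBBABCBBCBABCBBBABCBBCBABCBBBCBABCBBABCBBCBABC
k=8  BBBBCBABCBBABCBBCBABCBBBABCBBCBABCBBBCBABCBBABCBBCBABCBBBB…BABCBBBBCBABCBBABCBBCBABCBBBABCBBCBABCBBBCBABCBBABCBBCBABC  (len 142)
k=9  BBBBABCBBCBABCBBBCBABCBBABCBBCBABCBBBBCBABCBBABCBBCBABCBBB…BABCBBBBCBABCBBABCBBCBABCBBBABCBBCBABCBBBCBABCBBABCBBCBABC  (len 231)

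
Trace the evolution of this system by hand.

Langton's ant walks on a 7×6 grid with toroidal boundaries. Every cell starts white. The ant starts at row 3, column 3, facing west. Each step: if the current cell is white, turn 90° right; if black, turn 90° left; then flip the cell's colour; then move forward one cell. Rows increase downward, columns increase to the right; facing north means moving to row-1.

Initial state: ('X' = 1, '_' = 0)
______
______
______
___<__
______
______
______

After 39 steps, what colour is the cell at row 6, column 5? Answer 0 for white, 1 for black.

1

[0] ______
______
______
___<__
______
______
______
[1] ______
______
___^__
___X__
______
______
______
[2] ______
______
___X>_
___X__
______
______
______
[3] ______
______
___XX_
___Xv_
______
______
______
[4] ______
______
___XX_
___<X_
______
______
______
[5] ______
______
___XX_
____X_
___v__
______
______
[6] ______
______
___XX_
____X_
__<X__
______
______
[7] ______
______
___XX_
__^_X_
__XX__
______
______
[8] ______
______
___XX_
__X>X_
__XX__
______
______
[9] ______
______
___XX_
__XXX_
__Xv__
______
______
[10] ______
______
___XX_
__XXX_
__X_>_
______
______
[11] ______
______
___XX_
__XXX_
__X_X_
____v_
______
[12] ______
______
___XX_
__XXX_
__X_X_
___<X_
______
[13] ______
______
___XX_
__XXX_
__X^X_
___XX_
______
[14] ______
______
___XX_
__XXX_
__XX>_
___XX_
______
[15] ______
______
___XX_
__XX^_
__XX__
___XX_
______
[16] ______
______
___XX_
__X<__
__XX__
___XX_
______
[17] ______
______
___XX_
__X___
__Xv__
___XX_
______
[18] ______
______
___XX_
__X___
__X_>_
___XX_
______
[19] ______
______
___XX_
__X___
__X_X_
___Xv_
______
[20] ______
______
___XX_
__X___
__X_X_
___X_>
______
[21] ______
______
___XX_
__X___
__X_X_
___X_X
_____v
[22] ______
______
___XX_
__X___
__X_X_
___X_X
____<X
[23] ______
______
___XX_
__X___
__X_X_
___X^X
____XX
[24] ______
______
___XX_
__X___
__X_X_
___XX>
____XX
[25] ______
______
___XX_
__X___
__X_X^
___XX_
____XX
[26] ______
______
___XX_
__X___
>_X_XX
___XX_
____XX
[27] ______
______
___XX_
__X___
X_X_XX
v__XX_
____XX
[28] ______
______
___XX_
__X___
X_X_XX
X__XX<
____XX
[29] ______
______
___XX_
__X___
X_X_X^
X__XXX
____XX
[30] ______
______
___XX_
__X___
X_X_<_
X__XXX
____XX
[31] ______
______
___XX_
__X___
X_X___
X__XvX
____XX
[32] ______
______
___XX_
__X___
X_X___
X__X_>
____XX
[33] ______
______
___XX_
__X___
X_X__^
X__X__
____XX
[34] ______
______
___XX_
__X___
>_X__X
X__X__
____XX
[35] ______
______
___XX_
^_X___
__X__X
X__X__
____XX
[36] ______
______
___XX_
X>X___
__X__X
X__X__
____XX
[37] ______
______
___XX_
XXX___
_vX__X
X__X__
____XX
[38] ______
______
___XX_
XXX___
<XX__X
X__X__
____XX
[39] ______
______
___XX_
^XX___
XXX__X
X__X__
____XX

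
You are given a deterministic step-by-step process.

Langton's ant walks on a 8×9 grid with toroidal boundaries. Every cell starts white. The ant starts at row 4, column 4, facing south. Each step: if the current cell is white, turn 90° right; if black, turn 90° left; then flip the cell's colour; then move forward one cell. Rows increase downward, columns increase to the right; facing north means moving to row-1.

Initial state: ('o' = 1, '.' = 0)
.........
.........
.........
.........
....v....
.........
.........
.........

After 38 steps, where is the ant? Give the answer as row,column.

step 0: .........
.........
.........
.........
....v....
.........
.........
.........
step 1: .........
.........
.........
.........
...<o....
.........
.........
.........
step 2: .........
.........
.........
...^.....
...oo....
.........
.........
.........
step 3: .........
.........
.........
...o>....
...oo....
.........
.........
.........
step 4: .........
.........
.........
...oo....
...ov....
.........
.........
.........
step 5: .........
.........
.........
...oo....
...o.>...
.........
.........
.........
step 6: .........
.........
.........
...oo....
...o.o...
.....v...
.........
.........
step 7: .........
.........
.........
...oo....
...o.o...
....<o...
.........
.........
step 8: .........
.........
.........
...oo....
...o^o...
....oo...
.........
.........
step 9: .........
.........
.........
...oo....
...oo>...
....oo...
.........
.........
step 10: .........
.........
.........
...oo^...
...oo....
....oo...
.........
.........
step 11: .........
.........
.........
...ooo>..
...oo....
....oo...
.........
.........
step 12: .........
.........
.........
...oooo..
...oo.v..
....oo...
.........
.........
step 13: .........
.........
.........
...oooo..
...oo<o..
....oo...
.........
.........
step 14: .........
.........
.........
...oo^o..
...oooo..
....oo...
.........
.........
step 15: .........
.........
.........
...o<.o..
...oooo..
....oo...
.........
.........
step 16: .........
.........
.........
...o..o..
...ovoo..
....oo...
.........
.........
step 17: .........
.........
.........
...o..o..
...o.>o..
....oo...
.........
.........
step 18: .........
.........
.........
...o.^o..
...o..o..
....oo...
.........
.........
step 19: .........
.........
.........
...o.o>..
...o..o..
....oo...
.........
.........
step 20: .........
.........
......^..
...o.o...
...o..o..
....oo...
.........
.........
step 21: .........
.........
......o>.
...o.o...
...o..o..
....oo...
.........
.........
step 22: .........
.........
......oo.
...o.o.v.
...o..o..
....oo...
.........
.........
step 23: .........
.........
......oo.
...o.o<o.
...o..o..
....oo...
.........
.........
step 24: .........
.........
......^o.
...o.ooo.
...o..o..
....oo...
.........
.........
step 25: .........
.........
.....<.o.
...o.ooo.
...o..o..
....oo...
.........
.........
step 26: .........
.....^...
.....o.o.
...o.ooo.
...o..o..
....oo...
.........
.........
step 27: .........
.....o>..
.....o.o.
...o.ooo.
...o..o..
....oo...
.........
.........
step 28: .........
.....oo..
.....ovo.
...o.ooo.
...o..o..
....oo...
.........
.........
step 29: .........
.....oo..
.....<oo.
...o.ooo.
...o..o..
....oo...
.........
.........
step 30: .........
.....oo..
......oo.
...o.voo.
...o..o..
....oo...
.........
.........
step 31: .........
.....oo..
......oo.
...o..>o.
...o..o..
....oo...
.........
.........
step 32: .........
.....oo..
......^o.
...o...o.
...o..o..
....oo...
.........
.........
step 33: .........
.....oo..
.....<.o.
...o...o.
...o..o..
....oo...
.........
.........
step 34: .........
.....^o..
.....o.o.
...o...o.
...o..o..
....oo...
.........
.........
step 35: .........
....<.o..
.....o.o.
...o...o.
...o..o..
....oo...
.........
.........
step 36: ....^....
....o.o..
.....o.o.
...o...o.
...o..o..
....oo...
.........
.........
step 37: ....o>...
....o.o..
.....o.o.
...o...o.
...o..o..
....oo...
.........
.........
step 38: ....oo...
....ovo..
.....o.o.
...o...o.
...o..o..
....oo...
.........
.........

1,5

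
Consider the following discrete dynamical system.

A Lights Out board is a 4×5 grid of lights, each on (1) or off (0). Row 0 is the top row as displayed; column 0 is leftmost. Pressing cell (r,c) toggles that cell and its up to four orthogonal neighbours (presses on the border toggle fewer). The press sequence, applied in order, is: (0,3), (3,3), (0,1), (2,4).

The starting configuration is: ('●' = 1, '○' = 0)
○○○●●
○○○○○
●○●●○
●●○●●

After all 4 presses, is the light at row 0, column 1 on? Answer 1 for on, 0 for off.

1

step 0: ○○○●●
○○○○○
●○●●○
●●○●●
step 1: ○○●○○
○○○●○
●○●●○
●●○●●
step 2: ○○●○○
○○○●○
●○●○○
●●●○○
step 3: ●●○○○
○●○●○
●○●○○
●●●○○
step 4: ●●○○○
○●○●●
●○●●●
●●●○●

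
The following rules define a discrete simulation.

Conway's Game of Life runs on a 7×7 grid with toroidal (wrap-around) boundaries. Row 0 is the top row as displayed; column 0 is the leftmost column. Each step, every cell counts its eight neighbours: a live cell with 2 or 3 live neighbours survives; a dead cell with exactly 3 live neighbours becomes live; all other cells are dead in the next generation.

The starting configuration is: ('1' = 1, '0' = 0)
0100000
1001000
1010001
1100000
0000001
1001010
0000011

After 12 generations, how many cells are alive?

gen 0: 0100000
1001000
1010001
1100000
0000001
1001010
0000011
gen 1: 1000001
1010001
0010001
0100000
0100001
1000110
1000111
gen 2: 0000000
0000010
0010001
0110000
0100011
0100100
0100100
gen 3: 0000000
0000000
0110000
0110011
0100010
0110100
0000000
gen 4: 0000000
0000000
1110000
0000011
0001111
0110000
0000000
gen 5: 0000000
0100000
1100001
0111000
1011101
0011110
0000000
gen 6: 0000000
0100000
0000000
0000110
1000001
0110011
0001100
gen 7: 0000000
0000000
0000000
0000011
1100100
0111111
0011110
gen 8: 0001100
0000000
0000000
1000011
0100000
0000001
0100001
gen 9: 0000000
0000000
0000001
1000001
0000010
0000000
1000010
gen 10: 0000000
0000000
1000001
1000011
0000001
0000001
0000000
gen 11: 0000000
0000000
1000010
0000010
0000000
0000000
0000000
gen 12: 0000000
0000000
0000001
0000001
0000000
0000000
0000000

2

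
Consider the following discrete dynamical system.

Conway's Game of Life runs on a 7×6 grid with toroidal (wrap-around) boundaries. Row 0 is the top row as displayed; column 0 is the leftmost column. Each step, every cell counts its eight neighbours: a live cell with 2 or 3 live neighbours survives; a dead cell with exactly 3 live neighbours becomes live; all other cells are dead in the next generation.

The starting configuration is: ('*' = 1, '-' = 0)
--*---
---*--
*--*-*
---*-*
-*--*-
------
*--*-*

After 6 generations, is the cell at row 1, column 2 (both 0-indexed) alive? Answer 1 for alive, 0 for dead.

0

0) --*---
---*--
*--*-*
---*-*
-*--*-
------
*--*-*
1) --***-
--***-
*-**-*
--**-*
----*-
*---**
------
2) --*-*-
------
*----*
***--*
*-----
----**
------
3) ------
-----*
-----*
------
----*-
-----*
---***
4) -----*
------
------
------
------
---*-*
----**
5) ----**
------
------
------
------
-----*
*----*
6) *---**
------
------
------
------
*----*
*-----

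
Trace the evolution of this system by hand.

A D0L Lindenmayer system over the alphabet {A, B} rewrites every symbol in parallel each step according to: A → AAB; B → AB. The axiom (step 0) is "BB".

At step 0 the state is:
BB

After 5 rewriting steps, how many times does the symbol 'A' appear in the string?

0) BB
1) ABAB
2) AABABAABAB
3) AABAABABAABABAABAABABAABAB
4) AABAABABAABAABABAABABAABAABABAABABAABAABABAABAABABAABABAABAABABAABAB
5) AABAABABAABAABABAABABAABAABABAABAABABAABABAABAABABAABABAAB…BAABABAABABAABAABABAABABAABAABABAABAABABAABABAABAABABAABAB  (len 178)

110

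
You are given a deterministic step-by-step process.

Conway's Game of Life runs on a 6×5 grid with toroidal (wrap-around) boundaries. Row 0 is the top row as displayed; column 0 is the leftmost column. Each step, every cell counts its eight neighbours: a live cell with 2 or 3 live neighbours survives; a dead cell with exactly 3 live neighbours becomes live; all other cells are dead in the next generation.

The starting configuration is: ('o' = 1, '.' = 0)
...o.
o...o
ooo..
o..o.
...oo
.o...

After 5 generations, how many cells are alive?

step 0: ...o.
o...o
ooo..
o..o.
...oo
.o...
step 1: o...o
o.ooo
..oo.
o..o.
o.ooo
..ooo
step 2: .....
o.o..
o....
o....
o....
..o..
step 3: .o...
.o...
o...o
oo..o
.o...
.....
step 4: .....
.o...
....o
.o..o
.o...
.....
step 5: .....
.....
.....
.....
o....
.....

1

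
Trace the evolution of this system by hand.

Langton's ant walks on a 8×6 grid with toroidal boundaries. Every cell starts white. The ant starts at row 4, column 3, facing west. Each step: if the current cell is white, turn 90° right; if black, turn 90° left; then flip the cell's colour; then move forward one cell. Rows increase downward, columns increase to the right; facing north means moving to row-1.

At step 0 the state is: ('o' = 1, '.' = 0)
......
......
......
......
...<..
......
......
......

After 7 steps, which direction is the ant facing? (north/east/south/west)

north

k=0  ......
......
......
......
...<..
......
......
......
k=1  ......
......
......
...^..
...o..
......
......
......
k=2  ......
......
......
...o>.
...o..
......
......
......
k=3  ......
......
......
...oo.
...ov.
......
......
......
k=4  ......
......
......
...oo.
...<o.
......
......
......
k=5  ......
......
......
...oo.
....o.
...v..
......
......
k=6  ......
......
......
...oo.
....o.
..<o..
......
......
k=7  ......
......
......
...oo.
..^.o.
..oo..
......
......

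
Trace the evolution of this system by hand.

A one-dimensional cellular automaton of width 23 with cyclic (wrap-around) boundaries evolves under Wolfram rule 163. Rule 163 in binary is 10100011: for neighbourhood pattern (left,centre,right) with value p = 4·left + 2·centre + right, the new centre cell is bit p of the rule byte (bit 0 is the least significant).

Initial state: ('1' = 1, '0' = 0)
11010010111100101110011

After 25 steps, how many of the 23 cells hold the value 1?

9

t=0: 11010010111100101110011
t=1: 10100101011001010100101
t=2: 01001010100010101001010
t=3: 10010101001101010010100
t=4: 00101010010010100101001
t=5: 01010100100101001010010
t=6: 10101001001010010100100
t=7: 01010010010100101001001
t=8: 10100100101001010010010
t=9: 01001001010010100100101
t=10: 10010010100101001001010
t=11: 00100101001010010010101
t=12: 01001010010100100101010
t=13: 10010100101001001010100
t=14: 00101001010010010101001
t=15: 01010010100100101010010
t=16: 10100101001001010100100
t=17: 01001010010010101001001
t=18: 10010100100101010010010
t=19: 00101001001010100100101
t=20: 01010010010101001001010
t=21: 10100100101010010010100
t=22: 01001001010100100101001
t=23: 10010010101001001010010
t=24: 00100101010010010100101
t=25: 01001010100100101001010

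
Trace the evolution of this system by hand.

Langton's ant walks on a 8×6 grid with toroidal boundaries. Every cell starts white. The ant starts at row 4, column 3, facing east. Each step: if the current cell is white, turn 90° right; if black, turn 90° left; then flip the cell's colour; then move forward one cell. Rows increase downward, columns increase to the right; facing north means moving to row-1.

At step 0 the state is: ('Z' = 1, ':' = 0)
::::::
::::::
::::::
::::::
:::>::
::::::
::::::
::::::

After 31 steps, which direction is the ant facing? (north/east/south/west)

north

[0] ::::::
::::::
::::::
::::::
:::>::
::::::
::::::
::::::
[1] ::::::
::::::
::::::
::::::
:::Z::
:::v::
::::::
::::::
[2] ::::::
::::::
::::::
::::::
:::Z::
::<Z::
::::::
::::::
[3] ::::::
::::::
::::::
::::::
::^Z::
::ZZ::
::::::
::::::
[4] ::::::
::::::
::::::
::::::
::Z>::
::ZZ::
::::::
::::::
[5] ::::::
::::::
::::::
:::^::
::Z:::
::ZZ::
::::::
::::::
[6] ::::::
::::::
::::::
:::Z>:
::Z:::
::ZZ::
::::::
::::::
[7] ::::::
::::::
::::::
:::ZZ:
::Z:v:
::ZZ::
::::::
::::::
[8] ::::::
::::::
::::::
:::ZZ:
::Z<Z:
::ZZ::
::::::
::::::
[9] ::::::
::::::
::::::
:::^Z:
::ZZZ:
::ZZ::
::::::
::::::
[10] ::::::
::::::
::::::
::<:Z:
::ZZZ:
::ZZ::
::::::
::::::
[11] ::::::
::::::
::^:::
::Z:Z:
::ZZZ:
::ZZ::
::::::
::::::
[12] ::::::
::::::
::Z>::
::Z:Z:
::ZZZ:
::ZZ::
::::::
::::::
[13] ::::::
::::::
::ZZ::
::ZvZ:
::ZZZ:
::ZZ::
::::::
::::::
[14] ::::::
::::::
::ZZ::
::<ZZ:
::ZZZ:
::ZZ::
::::::
::::::
[15] ::::::
::::::
::ZZ::
:::ZZ:
::vZZ:
::ZZ::
::::::
::::::
[16] ::::::
::::::
::ZZ::
:::ZZ:
:::>Z:
::ZZ::
::::::
::::::
[17] ::::::
::::::
::ZZ::
:::^Z:
::::Z:
::ZZ::
::::::
::::::
[18] ::::::
::::::
::ZZ::
::<:Z:
::::Z:
::ZZ::
::::::
::::::
[19] ::::::
::::::
::^Z::
::Z:Z:
::::Z:
::ZZ::
::::::
::::::
[20] ::::::
::::::
:<:Z::
::Z:Z:
::::Z:
::ZZ::
::::::
::::::
[21] ::::::
:^::::
:Z:Z::
::Z:Z:
::::Z:
::ZZ::
::::::
::::::
[22] ::::::
:Z>:::
:Z:Z::
::Z:Z:
::::Z:
::ZZ::
::::::
::::::
[23] ::::::
:ZZ:::
:ZvZ::
::Z:Z:
::::Z:
::ZZ::
::::::
::::::
[24] ::::::
:ZZ:::
:<ZZ::
::Z:Z:
::::Z:
::ZZ::
::::::
::::::
[25] ::::::
:ZZ:::
::ZZ::
:vZ:Z:
::::Z:
::ZZ::
::::::
::::::
[26] ::::::
:ZZ:::
::ZZ::
<ZZ:Z:
::::Z:
::ZZ::
::::::
::::::
[27] ::::::
:ZZ:::
^:ZZ::
ZZZ:Z:
::::Z:
::ZZ::
::::::
::::::
[28] ::::::
:ZZ:::
Z>ZZ::
ZZZ:Z:
::::Z:
::ZZ::
::::::
::::::
[29] ::::::
:ZZ:::
ZZZZ::
ZvZ:Z:
::::Z:
::ZZ::
::::::
::::::
[30] ::::::
:ZZ:::
ZZZZ::
Z:>:Z:
::::Z:
::ZZ::
::::::
::::::
[31] ::::::
:ZZ:::
ZZ^Z::
Z:::Z:
::::Z:
::ZZ::
::::::
::::::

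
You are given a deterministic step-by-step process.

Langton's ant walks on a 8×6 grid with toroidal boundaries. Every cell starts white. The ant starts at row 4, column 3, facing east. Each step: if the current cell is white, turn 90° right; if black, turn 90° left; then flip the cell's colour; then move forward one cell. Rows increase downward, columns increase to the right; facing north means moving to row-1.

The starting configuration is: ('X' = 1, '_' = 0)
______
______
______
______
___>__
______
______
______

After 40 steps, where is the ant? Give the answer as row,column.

0) ______
______
______
______
___>__
______
______
______
1) ______
______
______
______
___X__
___v__
______
______
2) ______
______
______
______
___X__
__<X__
______
______
3) ______
______
______
______
__^X__
__XX__
______
______
4) ______
______
______
______
__X>__
__XX__
______
______
5) ______
______
______
___^__
__X___
__XX__
______
______
6) ______
______
______
___X>_
__X___
__XX__
______
______
7) ______
______
______
___XX_
__X_v_
__XX__
______
______
8) ______
______
______
___XX_
__X<X_
__XX__
______
______
9) ______
______
______
___^X_
__XXX_
__XX__
______
______
10) ______
______
______
__<_X_
__XXX_
__XX__
______
______
11) ______
______
__^___
__X_X_
__XXX_
__XX__
______
______
12) ______
______
__X>__
__X_X_
__XXX_
__XX__
______
______
13) ______
______
__XX__
__XvX_
__XXX_
__XX__
______
______
14) ______
______
__XX__
__<XX_
__XXX_
__XX__
______
______
15) ______
______
__XX__
___XX_
__vXX_
__XX__
______
______
16) ______
______
__XX__
___XX_
___>X_
__XX__
______
______
17) ______
______
__XX__
___^X_
____X_
__XX__
______
______
18) ______
______
__XX__
__<_X_
____X_
__XX__
______
______
19) ______
______
__^X__
__X_X_
____X_
__XX__
______
______
20) ______
______
_<_X__
__X_X_
____X_
__XX__
______
______
21) ______
_^____
_X_X__
__X_X_
____X_
__XX__
______
______
22) ______
_X>___
_X_X__
__X_X_
____X_
__XX__
______
______
23) ______
_XX___
_XvX__
__X_X_
____X_
__XX__
______
______
24) ______
_XX___
_<XX__
__X_X_
____X_
__XX__
______
______
25) ______
_XX___
__XX__
_vX_X_
____X_
__XX__
______
______
26) ______
_XX___
__XX__
<XX_X_
____X_
__XX__
______
______
27) ______
_XX___
^_XX__
XXX_X_
____X_
__XX__
______
______
28) ______
_XX___
X>XX__
XXX_X_
____X_
__XX__
______
______
29) ______
_XX___
XXXX__
XvX_X_
____X_
__XX__
______
______
30) ______
_XX___
XXXX__
X_>_X_
____X_
__XX__
______
______
31) ______
_XX___
XX^X__
X___X_
____X_
__XX__
______
______
32) ______
_XX___
X<_X__
X___X_
____X_
__XX__
______
______
33) ______
_XX___
X__X__
Xv__X_
____X_
__XX__
______
______
34) ______
_XX___
X__X__
<X__X_
____X_
__XX__
______
______
35) ______
_XX___
X__X__
_X__X_
v___X_
__XX__
______
______
36) ______
_XX___
X__X__
_X__X_
X___X<
__XX__
______
______
37) ______
_XX___
X__X__
_X__X^
X___XX
__XX__
______
______
38) ______
_XX___
X__X__
>X__XX
X___XX
__XX__
______
______
39) ______
_XX___
X__X__
XX__XX
v___XX
__XX__
______
______
40) ______
_XX___
X__X__
XX__XX
_>__XX
__XX__
______
______

4,1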